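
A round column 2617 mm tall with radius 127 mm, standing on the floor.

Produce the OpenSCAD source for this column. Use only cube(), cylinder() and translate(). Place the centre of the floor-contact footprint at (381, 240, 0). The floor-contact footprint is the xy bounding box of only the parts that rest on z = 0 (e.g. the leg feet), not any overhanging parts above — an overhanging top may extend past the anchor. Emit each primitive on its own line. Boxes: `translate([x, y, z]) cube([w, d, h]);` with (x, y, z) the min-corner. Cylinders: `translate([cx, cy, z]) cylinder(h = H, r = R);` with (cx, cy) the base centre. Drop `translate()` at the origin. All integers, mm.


translate([381, 240, 0]) cylinder(h = 2617, r = 127);


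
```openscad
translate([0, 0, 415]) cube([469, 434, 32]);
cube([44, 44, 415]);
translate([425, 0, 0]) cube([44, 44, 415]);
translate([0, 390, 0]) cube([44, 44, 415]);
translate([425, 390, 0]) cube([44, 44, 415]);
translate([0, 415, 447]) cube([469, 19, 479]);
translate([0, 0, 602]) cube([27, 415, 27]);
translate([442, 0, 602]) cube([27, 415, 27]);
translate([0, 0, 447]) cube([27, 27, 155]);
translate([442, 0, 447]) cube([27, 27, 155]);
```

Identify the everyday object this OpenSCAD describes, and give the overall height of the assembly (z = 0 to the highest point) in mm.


A chair. The overall height is 926 mm.

A slab on four corner posts with a tall panel at the back — a chair. The seat slab sits at z = 415 with thickness 32, and the 479 mm backrest starts at the seat top, so the overall height is 415 + 32 + 479 = 926 mm.


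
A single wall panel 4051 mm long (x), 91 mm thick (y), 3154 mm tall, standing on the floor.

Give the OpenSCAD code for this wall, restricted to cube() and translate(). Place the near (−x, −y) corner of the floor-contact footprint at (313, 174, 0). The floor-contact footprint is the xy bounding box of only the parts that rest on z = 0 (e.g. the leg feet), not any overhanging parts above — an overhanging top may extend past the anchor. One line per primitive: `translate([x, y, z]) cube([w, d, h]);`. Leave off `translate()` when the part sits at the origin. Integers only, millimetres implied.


translate([313, 174, 0]) cube([4051, 91, 3154]);


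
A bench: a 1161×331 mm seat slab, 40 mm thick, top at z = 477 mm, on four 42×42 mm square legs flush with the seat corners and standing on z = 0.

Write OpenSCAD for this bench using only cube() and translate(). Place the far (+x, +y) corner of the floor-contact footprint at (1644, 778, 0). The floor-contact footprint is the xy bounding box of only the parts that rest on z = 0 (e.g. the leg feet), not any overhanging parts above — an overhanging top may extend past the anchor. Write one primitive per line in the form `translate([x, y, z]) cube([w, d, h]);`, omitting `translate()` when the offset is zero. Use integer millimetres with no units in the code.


// leg_h = 477 − 40 = 437
translate([483, 447, 437]) cube([1161, 331, 40]);
translate([483, 447, 0]) cube([42, 42, 437]);
translate([483, 736, 0]) cube([42, 42, 437]);
translate([1602, 447, 0]) cube([42, 42, 437]);
translate([1602, 736, 0]) cube([42, 42, 437]);


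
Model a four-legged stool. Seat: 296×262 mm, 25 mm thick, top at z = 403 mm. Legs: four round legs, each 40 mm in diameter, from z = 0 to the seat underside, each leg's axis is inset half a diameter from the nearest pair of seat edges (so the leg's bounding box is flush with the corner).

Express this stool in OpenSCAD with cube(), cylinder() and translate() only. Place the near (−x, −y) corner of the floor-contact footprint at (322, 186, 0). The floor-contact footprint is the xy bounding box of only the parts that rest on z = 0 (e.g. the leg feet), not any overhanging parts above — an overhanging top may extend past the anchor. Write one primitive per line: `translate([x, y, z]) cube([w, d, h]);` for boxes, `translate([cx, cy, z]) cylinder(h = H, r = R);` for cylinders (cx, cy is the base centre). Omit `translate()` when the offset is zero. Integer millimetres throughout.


translate([322, 186, 378]) cube([296, 262, 25]);
translate([342, 206, 0]) cylinder(h = 378, r = 20);
translate([598, 206, 0]) cylinder(h = 378, r = 20);
translate([342, 428, 0]) cylinder(h = 378, r = 20);
translate([598, 428, 0]) cylinder(h = 378, r = 20);


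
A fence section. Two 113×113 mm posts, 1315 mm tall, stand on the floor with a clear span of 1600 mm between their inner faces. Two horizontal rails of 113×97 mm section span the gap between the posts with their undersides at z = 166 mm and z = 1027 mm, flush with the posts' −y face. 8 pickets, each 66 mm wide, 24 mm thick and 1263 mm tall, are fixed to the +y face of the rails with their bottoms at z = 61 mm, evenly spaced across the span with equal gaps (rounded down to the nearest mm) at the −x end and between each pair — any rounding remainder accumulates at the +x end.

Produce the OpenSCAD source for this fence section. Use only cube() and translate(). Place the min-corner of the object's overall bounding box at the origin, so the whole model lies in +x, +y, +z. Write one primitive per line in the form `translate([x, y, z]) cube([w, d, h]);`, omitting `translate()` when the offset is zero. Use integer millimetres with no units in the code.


cube([113, 113, 1315]);
translate([1713, 0, 0]) cube([113, 113, 1315]);
translate([113, 0, 166]) cube([1600, 113, 97]);
translate([113, 0, 1027]) cube([1600, 113, 97]);
translate([232, 113, 61]) cube([66, 24, 1263]);
translate([417, 113, 61]) cube([66, 24, 1263]);
translate([602, 113, 61]) cube([66, 24, 1263]);
translate([787, 113, 61]) cube([66, 24, 1263]);
translate([972, 113, 61]) cube([66, 24, 1263]);
translate([1157, 113, 61]) cube([66, 24, 1263]);
translate([1342, 113, 61]) cube([66, 24, 1263]);
translate([1527, 113, 61]) cube([66, 24, 1263]);


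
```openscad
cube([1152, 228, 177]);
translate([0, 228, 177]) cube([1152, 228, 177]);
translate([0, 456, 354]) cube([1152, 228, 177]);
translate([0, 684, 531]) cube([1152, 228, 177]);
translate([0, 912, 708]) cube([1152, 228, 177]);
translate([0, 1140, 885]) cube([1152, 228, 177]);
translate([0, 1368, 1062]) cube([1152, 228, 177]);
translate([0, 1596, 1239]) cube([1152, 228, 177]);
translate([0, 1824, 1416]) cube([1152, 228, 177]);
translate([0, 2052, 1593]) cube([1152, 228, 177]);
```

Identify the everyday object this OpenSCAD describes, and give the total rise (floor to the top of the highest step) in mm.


A staircase. The total rise is 1770 mm.

10 identical blocks, each offset up and back from the previous — a staircase. Each step is 177 mm tall and there are 10 of them, so the total rise is 10 × 177 = 1770 mm.


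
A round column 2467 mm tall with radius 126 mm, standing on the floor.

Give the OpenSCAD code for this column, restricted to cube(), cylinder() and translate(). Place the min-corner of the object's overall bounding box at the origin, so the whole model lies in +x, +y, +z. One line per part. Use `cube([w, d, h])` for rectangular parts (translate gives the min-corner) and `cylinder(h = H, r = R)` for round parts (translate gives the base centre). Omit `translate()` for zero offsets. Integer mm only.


translate([126, 126, 0]) cylinder(h = 2467, r = 126);


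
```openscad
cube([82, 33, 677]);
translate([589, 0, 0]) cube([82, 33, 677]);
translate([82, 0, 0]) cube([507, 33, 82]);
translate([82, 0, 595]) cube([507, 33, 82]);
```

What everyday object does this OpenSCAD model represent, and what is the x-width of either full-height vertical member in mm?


A picture frame. The border width is 82 mm.

Four thin pieces enclosing a rectangular opening — a picture frame. The two full-height stiles are 677 mm tall; the top rail sits at z = 595 and is 82 mm tall, so the border above the opening is 677 − 595 = 82 mm, matching the stile x-width.


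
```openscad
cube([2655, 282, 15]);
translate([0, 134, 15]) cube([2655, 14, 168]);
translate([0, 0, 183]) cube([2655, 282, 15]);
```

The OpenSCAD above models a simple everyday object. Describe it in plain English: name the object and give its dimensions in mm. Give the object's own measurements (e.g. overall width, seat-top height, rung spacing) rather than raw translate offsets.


An I-beam lying along x, 2655 mm long. Overall section height 198 mm. Two flanges 282 mm wide (y) and 15 mm thick, one on the floor and one at the top; a web 14 mm thick runs between them, centred on the flange width.


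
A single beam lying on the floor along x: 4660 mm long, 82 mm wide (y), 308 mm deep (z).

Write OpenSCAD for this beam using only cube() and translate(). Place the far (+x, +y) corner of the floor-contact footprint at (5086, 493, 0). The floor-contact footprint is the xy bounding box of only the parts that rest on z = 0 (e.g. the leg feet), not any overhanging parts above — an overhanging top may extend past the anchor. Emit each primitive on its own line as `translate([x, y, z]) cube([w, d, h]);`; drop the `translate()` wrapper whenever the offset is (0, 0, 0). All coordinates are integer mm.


translate([426, 411, 0]) cube([4660, 82, 308]);


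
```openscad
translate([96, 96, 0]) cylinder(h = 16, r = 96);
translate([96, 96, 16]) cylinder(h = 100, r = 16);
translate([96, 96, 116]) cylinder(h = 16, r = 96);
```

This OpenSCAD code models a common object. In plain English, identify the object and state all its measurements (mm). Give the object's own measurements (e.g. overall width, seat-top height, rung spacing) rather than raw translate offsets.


A spool: two coaxial disc flanges of radius 96 mm and thickness 16 mm, joined by a core cylinder of radius 16 mm and height 100 mm. The lower flange rests on z = 0 and the three cylinders share a vertical axis.


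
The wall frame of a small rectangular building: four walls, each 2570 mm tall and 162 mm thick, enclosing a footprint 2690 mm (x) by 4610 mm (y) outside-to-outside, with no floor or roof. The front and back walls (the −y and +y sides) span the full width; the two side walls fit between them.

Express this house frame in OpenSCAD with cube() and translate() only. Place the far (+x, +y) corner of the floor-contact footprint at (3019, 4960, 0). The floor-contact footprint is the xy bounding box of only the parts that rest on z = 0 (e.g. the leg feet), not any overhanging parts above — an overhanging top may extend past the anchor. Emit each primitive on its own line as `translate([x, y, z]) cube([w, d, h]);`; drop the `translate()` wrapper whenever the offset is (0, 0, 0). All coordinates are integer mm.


translate([329, 350, 0]) cube([2690, 162, 2570]);
translate([329, 4798, 0]) cube([2690, 162, 2570]);
translate([329, 512, 0]) cube([162, 4286, 2570]);
translate([2857, 512, 0]) cube([162, 4286, 2570]);


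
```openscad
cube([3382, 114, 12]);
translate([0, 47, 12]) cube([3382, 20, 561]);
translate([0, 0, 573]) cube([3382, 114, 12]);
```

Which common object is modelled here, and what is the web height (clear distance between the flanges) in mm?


An I-beam. The web height is 561 mm.

Two wide flanges with a thin centred web — an I-beam. Overall 585 mm minus two 12 mm flanges gives a web of 585 − 2·12 = 561 mm.


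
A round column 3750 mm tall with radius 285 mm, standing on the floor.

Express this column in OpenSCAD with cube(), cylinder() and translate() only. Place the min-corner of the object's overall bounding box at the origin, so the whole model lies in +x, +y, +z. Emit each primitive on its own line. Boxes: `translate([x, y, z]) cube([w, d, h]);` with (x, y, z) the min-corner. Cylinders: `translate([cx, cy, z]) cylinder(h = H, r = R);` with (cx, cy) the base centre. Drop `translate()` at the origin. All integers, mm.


translate([285, 285, 0]) cylinder(h = 3750, r = 285);


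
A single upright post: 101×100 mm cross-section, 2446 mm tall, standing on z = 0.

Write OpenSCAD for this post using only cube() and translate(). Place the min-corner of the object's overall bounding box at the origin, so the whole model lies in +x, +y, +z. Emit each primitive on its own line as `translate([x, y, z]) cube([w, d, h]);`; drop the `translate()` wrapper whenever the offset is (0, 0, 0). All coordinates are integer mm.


cube([101, 100, 2446]);


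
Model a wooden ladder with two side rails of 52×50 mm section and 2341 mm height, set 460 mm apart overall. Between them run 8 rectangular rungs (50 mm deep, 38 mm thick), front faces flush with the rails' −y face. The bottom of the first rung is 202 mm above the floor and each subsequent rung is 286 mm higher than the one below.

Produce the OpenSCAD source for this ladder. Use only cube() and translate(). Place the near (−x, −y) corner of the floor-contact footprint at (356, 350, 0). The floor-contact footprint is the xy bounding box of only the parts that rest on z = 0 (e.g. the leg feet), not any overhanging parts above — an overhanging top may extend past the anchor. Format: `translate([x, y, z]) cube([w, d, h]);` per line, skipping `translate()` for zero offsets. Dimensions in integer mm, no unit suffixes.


translate([356, 350, 0]) cube([52, 50, 2341]);
translate([764, 350, 0]) cube([52, 50, 2341]);
translate([408, 350, 202]) cube([356, 50, 38]);
translate([408, 350, 488]) cube([356, 50, 38]);
translate([408, 350, 774]) cube([356, 50, 38]);
translate([408, 350, 1060]) cube([356, 50, 38]);
translate([408, 350, 1346]) cube([356, 50, 38]);
translate([408, 350, 1632]) cube([356, 50, 38]);
translate([408, 350, 1918]) cube([356, 50, 38]);
translate([408, 350, 2204]) cube([356, 50, 38]);


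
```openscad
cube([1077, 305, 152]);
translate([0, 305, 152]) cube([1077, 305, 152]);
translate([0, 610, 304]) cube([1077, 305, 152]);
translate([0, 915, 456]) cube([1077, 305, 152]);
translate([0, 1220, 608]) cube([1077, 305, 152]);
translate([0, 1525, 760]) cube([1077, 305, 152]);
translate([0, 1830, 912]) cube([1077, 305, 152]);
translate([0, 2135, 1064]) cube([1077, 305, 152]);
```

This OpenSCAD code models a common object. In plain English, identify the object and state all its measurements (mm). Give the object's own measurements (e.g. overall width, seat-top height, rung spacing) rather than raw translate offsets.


A straight staircase of 8 solid steps. Each step is 1077 mm wide (x), 305 mm deep (y, the going) and 152 mm tall (the rise). The first step rests on the floor; each subsequent step sits one going further in +y and one rise higher in +z, directly behind and above the previous step with no overlap.


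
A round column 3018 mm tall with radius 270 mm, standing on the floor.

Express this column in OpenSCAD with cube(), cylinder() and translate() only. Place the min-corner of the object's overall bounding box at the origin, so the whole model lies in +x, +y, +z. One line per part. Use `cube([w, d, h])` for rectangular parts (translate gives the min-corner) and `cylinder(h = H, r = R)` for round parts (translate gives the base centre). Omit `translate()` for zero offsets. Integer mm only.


translate([270, 270, 0]) cylinder(h = 3018, r = 270);


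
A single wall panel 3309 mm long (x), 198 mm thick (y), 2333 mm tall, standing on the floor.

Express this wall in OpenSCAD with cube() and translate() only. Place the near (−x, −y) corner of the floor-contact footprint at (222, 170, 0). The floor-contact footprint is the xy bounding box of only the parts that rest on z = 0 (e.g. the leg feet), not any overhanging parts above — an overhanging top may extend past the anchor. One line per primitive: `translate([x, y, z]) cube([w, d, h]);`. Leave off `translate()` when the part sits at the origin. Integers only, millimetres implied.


translate([222, 170, 0]) cube([3309, 198, 2333]);


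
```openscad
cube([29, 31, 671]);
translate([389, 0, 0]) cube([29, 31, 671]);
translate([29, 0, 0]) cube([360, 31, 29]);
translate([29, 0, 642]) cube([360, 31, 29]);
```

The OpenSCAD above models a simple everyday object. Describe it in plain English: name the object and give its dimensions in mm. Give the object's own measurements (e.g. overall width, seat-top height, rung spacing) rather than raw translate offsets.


A rectangular picture frame lying in the x–z plane (depth along y). The opening is 360 mm wide (x) by 613 mm tall (z), surrounded by a border 29 mm wide on all four sides. The frame is 31 mm deep and is made of two full-height vertical stiles with two horizontal rails fitted between them.


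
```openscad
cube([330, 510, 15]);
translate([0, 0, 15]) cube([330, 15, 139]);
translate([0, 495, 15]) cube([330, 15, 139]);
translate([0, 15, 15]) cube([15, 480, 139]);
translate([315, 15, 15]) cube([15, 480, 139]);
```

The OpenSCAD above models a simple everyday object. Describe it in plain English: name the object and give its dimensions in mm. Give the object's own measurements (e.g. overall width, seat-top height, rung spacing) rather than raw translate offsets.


An open-topped rectangular box: outside dimensions 330×510×154 mm, with a uniform wall and base thickness of 15 mm. The base is a full 330×510 slab on the floor; four walls sit on top of the base. The front and back walls (the −y and +y sides) span the full width; the two side walls fit between them.


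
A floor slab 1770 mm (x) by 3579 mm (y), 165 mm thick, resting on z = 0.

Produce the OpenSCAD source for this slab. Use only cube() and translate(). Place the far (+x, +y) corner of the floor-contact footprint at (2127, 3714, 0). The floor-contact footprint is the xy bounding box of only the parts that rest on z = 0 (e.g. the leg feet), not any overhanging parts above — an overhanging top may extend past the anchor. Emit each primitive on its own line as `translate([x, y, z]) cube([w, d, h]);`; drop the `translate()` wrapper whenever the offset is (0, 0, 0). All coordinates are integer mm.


translate([357, 135, 0]) cube([1770, 3579, 165]);


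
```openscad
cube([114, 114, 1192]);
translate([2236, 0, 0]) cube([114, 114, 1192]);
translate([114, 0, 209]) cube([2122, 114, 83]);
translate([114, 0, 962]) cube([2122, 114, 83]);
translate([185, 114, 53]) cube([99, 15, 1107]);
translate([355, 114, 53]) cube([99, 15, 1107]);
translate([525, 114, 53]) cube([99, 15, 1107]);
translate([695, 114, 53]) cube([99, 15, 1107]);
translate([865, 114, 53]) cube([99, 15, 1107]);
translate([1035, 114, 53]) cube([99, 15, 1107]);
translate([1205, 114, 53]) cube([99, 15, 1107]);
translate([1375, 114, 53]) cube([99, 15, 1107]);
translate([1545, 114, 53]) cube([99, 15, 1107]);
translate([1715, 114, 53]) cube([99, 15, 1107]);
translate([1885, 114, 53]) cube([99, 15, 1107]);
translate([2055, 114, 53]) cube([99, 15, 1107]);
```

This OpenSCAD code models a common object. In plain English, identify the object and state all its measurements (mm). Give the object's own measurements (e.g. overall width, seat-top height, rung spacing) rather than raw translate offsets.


A fence section. Two 114×114 mm posts, 1192 mm tall, stand on the floor with a clear span of 2122 mm between their inner faces. Two horizontal rails of 114×83 mm section span the gap between the posts with their undersides at z = 209 mm and z = 962 mm, flush with the posts' −y face. 12 pickets, each 99 mm wide, 15 mm thick and 1107 mm tall, are fixed to the +y face of the rails with their bottoms at z = 53 mm, spaced across the span with a 71 mm gap after the −x post and between neighbouring pickets, with 82 mm left before the +x post.


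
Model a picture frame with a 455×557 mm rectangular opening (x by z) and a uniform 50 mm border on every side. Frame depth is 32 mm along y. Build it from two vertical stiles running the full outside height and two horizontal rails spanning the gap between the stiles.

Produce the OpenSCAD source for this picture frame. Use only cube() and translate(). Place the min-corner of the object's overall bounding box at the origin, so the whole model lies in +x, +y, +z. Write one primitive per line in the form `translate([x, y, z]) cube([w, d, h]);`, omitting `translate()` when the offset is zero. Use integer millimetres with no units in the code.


cube([50, 32, 657]);
translate([505, 0, 0]) cube([50, 32, 657]);
translate([50, 0, 0]) cube([455, 32, 50]);
translate([50, 0, 607]) cube([455, 32, 50]);


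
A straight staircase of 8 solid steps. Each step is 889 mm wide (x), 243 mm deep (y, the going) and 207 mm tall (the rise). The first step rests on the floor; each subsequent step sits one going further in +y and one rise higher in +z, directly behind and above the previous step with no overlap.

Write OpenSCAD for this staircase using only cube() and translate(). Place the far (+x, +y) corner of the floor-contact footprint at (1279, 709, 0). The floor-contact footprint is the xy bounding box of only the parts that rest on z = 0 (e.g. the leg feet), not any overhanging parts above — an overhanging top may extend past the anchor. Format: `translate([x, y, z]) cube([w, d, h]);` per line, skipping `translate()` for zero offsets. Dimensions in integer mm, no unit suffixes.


translate([390, 466, 0]) cube([889, 243, 207]);
translate([390, 709, 207]) cube([889, 243, 207]);
translate([390, 952, 414]) cube([889, 243, 207]);
translate([390, 1195, 621]) cube([889, 243, 207]);
translate([390, 1438, 828]) cube([889, 243, 207]);
translate([390, 1681, 1035]) cube([889, 243, 207]);
translate([390, 1924, 1242]) cube([889, 243, 207]);
translate([390, 2167, 1449]) cube([889, 243, 207]);


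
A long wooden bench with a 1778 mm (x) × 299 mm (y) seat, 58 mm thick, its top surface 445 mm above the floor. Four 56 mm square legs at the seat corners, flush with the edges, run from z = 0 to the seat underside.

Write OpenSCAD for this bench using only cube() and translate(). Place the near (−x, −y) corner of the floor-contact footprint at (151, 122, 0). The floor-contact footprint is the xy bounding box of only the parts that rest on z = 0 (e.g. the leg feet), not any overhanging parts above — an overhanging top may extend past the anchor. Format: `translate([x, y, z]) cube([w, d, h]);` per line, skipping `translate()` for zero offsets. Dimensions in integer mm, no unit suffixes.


translate([151, 122, 387]) cube([1778, 299, 58]);
translate([151, 122, 0]) cube([56, 56, 387]);
translate([151, 365, 0]) cube([56, 56, 387]);
translate([1873, 122, 0]) cube([56, 56, 387]);
translate([1873, 365, 0]) cube([56, 56, 387]);


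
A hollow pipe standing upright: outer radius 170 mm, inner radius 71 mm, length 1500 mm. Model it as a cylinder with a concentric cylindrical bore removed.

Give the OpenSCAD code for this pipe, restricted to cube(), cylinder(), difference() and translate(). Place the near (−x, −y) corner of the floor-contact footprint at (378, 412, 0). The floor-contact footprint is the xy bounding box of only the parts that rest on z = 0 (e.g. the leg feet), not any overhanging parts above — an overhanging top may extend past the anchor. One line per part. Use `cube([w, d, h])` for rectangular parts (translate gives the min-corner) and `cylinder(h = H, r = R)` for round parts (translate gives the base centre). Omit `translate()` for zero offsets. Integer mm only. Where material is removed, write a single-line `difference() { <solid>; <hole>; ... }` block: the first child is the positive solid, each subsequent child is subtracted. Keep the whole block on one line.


difference() { translate([548, 582, 0]) cylinder(h = 1500, r = 170); translate([548, 582, 0]) cylinder(h = 1500, r = 71); }


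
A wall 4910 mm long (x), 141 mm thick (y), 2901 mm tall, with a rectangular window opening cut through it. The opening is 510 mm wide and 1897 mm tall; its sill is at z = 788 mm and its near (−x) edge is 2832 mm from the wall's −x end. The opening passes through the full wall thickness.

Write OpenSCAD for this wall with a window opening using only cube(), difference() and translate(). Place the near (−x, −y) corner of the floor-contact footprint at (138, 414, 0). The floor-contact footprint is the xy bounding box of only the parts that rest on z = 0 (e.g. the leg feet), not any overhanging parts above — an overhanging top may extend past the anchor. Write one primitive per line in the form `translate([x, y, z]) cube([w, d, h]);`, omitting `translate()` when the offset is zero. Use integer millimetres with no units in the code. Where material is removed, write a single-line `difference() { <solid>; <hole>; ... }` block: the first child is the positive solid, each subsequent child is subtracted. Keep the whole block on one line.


difference() { translate([138, 414, 0]) cube([4910, 141, 2901]); translate([2970, 414, 788]) cube([510, 141, 1897]); }


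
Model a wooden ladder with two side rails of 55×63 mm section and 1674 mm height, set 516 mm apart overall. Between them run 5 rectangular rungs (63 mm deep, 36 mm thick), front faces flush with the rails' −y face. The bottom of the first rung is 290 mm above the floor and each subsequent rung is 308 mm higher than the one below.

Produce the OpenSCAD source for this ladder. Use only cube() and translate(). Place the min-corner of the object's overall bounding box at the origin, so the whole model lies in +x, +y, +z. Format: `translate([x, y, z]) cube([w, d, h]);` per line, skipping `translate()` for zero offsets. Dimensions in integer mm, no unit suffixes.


cube([55, 63, 1674]);
translate([461, 0, 0]) cube([55, 63, 1674]);
translate([55, 0, 290]) cube([406, 63, 36]);
translate([55, 0, 598]) cube([406, 63, 36]);
translate([55, 0, 906]) cube([406, 63, 36]);
translate([55, 0, 1214]) cube([406, 63, 36]);
translate([55, 0, 1522]) cube([406, 63, 36]);


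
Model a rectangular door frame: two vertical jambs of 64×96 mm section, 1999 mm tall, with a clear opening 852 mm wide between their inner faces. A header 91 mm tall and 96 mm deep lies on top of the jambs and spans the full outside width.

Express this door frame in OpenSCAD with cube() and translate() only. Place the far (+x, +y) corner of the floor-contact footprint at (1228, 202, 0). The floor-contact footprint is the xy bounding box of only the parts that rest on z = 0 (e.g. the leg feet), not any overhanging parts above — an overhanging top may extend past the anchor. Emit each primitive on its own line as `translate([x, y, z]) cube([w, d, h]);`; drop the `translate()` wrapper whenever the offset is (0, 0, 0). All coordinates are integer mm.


translate([248, 106, 0]) cube([64, 96, 1999]);
translate([1164, 106, 0]) cube([64, 96, 1999]);
translate([248, 106, 1999]) cube([980, 96, 91]);


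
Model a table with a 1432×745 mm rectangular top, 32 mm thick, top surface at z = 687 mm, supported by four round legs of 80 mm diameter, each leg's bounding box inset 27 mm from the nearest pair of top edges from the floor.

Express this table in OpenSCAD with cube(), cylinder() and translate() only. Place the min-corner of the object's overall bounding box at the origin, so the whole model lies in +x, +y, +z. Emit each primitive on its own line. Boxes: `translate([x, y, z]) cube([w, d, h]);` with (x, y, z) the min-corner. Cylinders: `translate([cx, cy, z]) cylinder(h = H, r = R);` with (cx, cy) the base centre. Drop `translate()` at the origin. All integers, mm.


// leg_h = 687 - 32 = 655
translate([0, 0, 655]) cube([1432, 745, 32]);
translate([67, 67, 0]) cylinder(h = 655, r = 40);
translate([1365, 67, 0]) cylinder(h = 655, r = 40);
translate([67, 678, 0]) cylinder(h = 655, r = 40);
translate([1365, 678, 0]) cylinder(h = 655, r = 40);


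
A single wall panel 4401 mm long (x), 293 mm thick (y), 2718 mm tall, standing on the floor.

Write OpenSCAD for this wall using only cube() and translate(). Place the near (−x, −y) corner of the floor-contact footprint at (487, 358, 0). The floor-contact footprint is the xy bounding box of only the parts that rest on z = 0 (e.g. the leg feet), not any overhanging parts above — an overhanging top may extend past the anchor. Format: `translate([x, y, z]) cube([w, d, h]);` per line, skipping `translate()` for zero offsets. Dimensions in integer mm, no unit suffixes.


translate([487, 358, 0]) cube([4401, 293, 2718]);


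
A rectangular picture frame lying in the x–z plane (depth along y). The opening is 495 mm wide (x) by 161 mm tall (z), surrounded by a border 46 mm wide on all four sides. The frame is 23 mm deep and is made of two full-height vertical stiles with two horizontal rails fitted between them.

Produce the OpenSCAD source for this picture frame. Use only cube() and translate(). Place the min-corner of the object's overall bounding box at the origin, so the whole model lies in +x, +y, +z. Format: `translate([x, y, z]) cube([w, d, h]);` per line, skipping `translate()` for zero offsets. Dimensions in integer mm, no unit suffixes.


cube([46, 23, 253]);
translate([541, 0, 0]) cube([46, 23, 253]);
translate([46, 0, 0]) cube([495, 23, 46]);
translate([46, 0, 207]) cube([495, 23, 46]);


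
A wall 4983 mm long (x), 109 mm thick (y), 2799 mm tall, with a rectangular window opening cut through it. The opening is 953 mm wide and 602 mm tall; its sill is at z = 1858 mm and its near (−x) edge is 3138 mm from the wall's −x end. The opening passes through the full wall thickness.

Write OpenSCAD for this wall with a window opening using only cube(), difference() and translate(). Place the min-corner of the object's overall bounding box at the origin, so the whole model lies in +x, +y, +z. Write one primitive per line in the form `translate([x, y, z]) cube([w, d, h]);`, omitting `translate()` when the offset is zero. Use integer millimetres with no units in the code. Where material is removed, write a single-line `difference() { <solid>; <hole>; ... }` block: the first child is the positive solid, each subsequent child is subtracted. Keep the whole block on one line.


difference() { cube([4983, 109, 2799]); translate([3138, 0, 1858]) cube([953, 109, 602]); }


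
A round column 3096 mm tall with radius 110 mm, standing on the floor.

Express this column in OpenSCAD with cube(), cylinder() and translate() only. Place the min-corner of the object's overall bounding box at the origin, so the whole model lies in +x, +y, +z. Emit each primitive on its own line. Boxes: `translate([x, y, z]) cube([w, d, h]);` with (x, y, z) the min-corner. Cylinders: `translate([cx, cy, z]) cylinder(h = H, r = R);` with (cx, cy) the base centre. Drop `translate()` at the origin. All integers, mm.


translate([110, 110, 0]) cylinder(h = 3096, r = 110);


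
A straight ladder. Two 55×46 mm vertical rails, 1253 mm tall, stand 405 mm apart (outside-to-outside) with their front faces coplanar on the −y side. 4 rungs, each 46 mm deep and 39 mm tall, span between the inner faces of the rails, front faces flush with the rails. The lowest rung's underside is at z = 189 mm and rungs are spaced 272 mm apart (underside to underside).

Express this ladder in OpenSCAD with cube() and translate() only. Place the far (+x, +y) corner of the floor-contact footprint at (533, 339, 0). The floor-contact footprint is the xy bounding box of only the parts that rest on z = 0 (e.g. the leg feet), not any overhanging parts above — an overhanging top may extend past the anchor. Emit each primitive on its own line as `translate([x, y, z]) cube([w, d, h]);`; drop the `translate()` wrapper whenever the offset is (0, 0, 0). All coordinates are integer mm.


// rung span = 405 - 2*55 = 295
// rung[k] z = 189 + k*272
translate([128, 293, 0]) cube([55, 46, 1253]);
translate([478, 293, 0]) cube([55, 46, 1253]);
translate([183, 293, 189]) cube([295, 46, 39]);
translate([183, 293, 461]) cube([295, 46, 39]);
translate([183, 293, 733]) cube([295, 46, 39]);
translate([183, 293, 1005]) cube([295, 46, 39]);


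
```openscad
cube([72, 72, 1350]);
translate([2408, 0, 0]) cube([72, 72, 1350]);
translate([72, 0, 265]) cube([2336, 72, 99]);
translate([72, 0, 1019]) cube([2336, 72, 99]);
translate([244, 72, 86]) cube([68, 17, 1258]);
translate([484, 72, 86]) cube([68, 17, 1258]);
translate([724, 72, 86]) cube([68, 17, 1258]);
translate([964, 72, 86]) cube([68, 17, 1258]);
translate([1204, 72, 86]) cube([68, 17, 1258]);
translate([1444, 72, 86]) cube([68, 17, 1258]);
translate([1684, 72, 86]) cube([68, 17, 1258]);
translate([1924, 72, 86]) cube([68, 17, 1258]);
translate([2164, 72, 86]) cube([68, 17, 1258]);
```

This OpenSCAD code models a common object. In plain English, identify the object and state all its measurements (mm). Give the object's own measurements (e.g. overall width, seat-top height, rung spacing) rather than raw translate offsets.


A fence section. Two 72×72 mm posts, 1350 mm tall, stand on the floor with a clear span of 2336 mm between their inner faces. Two horizontal rails of 72×99 mm section span the gap between the posts with their undersides at z = 265 mm and z = 1019 mm, flush with the posts' −y face. 9 pickets, each 68 mm wide, 17 mm thick and 1258 mm tall, are fixed to the +y face of the rails with their bottoms at z = 86 mm, spaced across the span with a 172 mm gap after the −x post and between neighbouring pickets, with 176 mm left before the +x post.


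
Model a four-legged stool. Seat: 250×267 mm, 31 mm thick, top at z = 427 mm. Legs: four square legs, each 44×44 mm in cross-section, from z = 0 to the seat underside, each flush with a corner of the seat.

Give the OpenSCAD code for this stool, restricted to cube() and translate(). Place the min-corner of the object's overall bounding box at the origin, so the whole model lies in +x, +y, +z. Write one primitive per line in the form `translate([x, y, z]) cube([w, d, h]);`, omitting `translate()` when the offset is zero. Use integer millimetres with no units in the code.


translate([0, 0, 396]) cube([250, 267, 31]);
cube([44, 44, 396]);
translate([206, 0, 0]) cube([44, 44, 396]);
translate([0, 223, 0]) cube([44, 44, 396]);
translate([206, 223, 0]) cube([44, 44, 396]);


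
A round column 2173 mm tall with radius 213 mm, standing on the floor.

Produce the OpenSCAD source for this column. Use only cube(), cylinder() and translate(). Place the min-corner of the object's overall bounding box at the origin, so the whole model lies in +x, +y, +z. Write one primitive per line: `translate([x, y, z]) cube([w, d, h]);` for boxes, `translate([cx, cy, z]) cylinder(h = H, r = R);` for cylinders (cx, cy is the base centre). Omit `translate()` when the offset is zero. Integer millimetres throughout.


translate([213, 213, 0]) cylinder(h = 2173, r = 213);


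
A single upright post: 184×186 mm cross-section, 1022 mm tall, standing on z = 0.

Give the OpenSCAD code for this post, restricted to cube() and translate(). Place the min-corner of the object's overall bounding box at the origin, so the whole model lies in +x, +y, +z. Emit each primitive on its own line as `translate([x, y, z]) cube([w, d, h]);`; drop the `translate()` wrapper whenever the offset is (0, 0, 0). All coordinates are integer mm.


cube([184, 186, 1022]);


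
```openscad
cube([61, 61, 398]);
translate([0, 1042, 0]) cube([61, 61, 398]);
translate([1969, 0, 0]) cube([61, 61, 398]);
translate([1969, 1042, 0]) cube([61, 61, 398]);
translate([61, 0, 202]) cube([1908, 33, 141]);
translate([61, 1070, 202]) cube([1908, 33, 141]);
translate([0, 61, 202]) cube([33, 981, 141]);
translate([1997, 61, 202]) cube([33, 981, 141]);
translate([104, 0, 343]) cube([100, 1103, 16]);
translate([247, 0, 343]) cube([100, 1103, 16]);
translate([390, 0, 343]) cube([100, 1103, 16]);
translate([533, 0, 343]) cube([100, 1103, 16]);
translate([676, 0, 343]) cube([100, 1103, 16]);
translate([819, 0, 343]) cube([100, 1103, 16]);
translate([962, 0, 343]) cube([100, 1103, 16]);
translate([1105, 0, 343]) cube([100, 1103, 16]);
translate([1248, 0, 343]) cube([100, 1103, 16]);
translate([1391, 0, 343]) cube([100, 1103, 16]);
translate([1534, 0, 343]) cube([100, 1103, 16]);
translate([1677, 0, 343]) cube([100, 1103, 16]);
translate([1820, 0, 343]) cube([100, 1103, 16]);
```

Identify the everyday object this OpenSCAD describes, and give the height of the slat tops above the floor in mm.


A bed frame. The slat-top height is 359 mm.

Four posts, four rails, and a row of slats — a bed frame. Slats sit on the rails at z = 202 + 141 = 343; with slat thickness 16, the top is 359 mm.


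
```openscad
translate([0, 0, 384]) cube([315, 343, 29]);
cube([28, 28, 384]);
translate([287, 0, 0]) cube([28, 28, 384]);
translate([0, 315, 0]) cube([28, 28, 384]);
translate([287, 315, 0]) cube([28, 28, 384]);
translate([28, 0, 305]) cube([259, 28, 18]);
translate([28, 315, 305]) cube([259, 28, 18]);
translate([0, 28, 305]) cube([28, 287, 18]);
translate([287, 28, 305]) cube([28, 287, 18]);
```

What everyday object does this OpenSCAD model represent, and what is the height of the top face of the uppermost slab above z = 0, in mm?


A stool. The seat height is 413 mm.

A 315×343×29 slab at z = 384 on four corner posts — a stool. The seat top is 384 + 29 = 413 mm.


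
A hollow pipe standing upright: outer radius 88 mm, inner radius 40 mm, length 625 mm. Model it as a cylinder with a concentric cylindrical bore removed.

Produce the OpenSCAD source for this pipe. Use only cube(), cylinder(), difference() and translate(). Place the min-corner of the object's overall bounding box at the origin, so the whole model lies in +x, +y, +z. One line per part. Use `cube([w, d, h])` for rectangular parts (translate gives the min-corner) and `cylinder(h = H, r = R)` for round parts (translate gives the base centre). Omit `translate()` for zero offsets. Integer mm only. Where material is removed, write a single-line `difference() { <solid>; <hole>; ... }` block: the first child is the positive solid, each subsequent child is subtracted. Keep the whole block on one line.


difference() { translate([88, 88, 0]) cylinder(h = 625, r = 88); translate([88, 88, 0]) cylinder(h = 625, r = 40); }


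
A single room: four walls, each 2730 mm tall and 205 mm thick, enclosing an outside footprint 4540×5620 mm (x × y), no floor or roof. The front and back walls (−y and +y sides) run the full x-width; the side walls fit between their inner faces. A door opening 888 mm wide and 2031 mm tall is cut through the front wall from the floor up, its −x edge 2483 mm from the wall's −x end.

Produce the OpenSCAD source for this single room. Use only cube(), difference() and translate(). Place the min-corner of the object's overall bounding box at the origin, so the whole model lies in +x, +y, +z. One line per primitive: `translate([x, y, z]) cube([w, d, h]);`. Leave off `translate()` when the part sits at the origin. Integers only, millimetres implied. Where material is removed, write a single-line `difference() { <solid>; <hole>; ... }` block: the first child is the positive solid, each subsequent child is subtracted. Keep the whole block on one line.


difference() { cube([4540, 205, 2730]); translate([2483, 0, 0]) cube([888, 205, 2031]); }
translate([0, 5415, 0]) cube([4540, 205, 2730]);
translate([0, 205, 0]) cube([205, 5210, 2730]);
translate([4335, 205, 0]) cube([205, 5210, 2730]);


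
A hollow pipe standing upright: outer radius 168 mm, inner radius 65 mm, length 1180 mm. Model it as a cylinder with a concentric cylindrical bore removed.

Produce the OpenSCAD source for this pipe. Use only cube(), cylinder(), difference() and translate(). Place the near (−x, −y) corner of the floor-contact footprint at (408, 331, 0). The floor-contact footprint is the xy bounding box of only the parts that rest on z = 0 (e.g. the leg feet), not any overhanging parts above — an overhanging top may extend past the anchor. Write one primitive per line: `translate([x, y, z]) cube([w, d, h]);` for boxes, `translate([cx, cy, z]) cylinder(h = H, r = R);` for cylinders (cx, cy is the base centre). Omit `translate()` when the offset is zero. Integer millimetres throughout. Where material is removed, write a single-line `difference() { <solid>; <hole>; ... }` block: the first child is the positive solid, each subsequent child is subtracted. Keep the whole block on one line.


difference() { translate([576, 499, 0]) cylinder(h = 1180, r = 168); translate([576, 499, 0]) cylinder(h = 1180, r = 65); }


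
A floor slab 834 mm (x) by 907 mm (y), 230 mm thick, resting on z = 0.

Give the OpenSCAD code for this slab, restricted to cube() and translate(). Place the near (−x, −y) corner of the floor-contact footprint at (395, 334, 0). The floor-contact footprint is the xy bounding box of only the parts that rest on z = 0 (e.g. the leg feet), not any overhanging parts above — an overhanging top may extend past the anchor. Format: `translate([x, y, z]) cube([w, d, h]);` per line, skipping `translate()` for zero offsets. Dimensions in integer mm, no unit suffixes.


translate([395, 334, 0]) cube([834, 907, 230]);
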